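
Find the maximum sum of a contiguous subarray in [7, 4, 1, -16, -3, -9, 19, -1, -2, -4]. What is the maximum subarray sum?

Using Kadane's algorithm on [7, 4, 1, -16, -3, -9, 19, -1, -2, -4]:

Scanning through the array:
Position 1 (value 4): max_ending_here = 11, max_so_far = 11
Position 2 (value 1): max_ending_here = 12, max_so_far = 12
Position 3 (value -16): max_ending_here = -4, max_so_far = 12
Position 4 (value -3): max_ending_here = -3, max_so_far = 12
Position 5 (value -9): max_ending_here = -9, max_so_far = 12
Position 6 (value 19): max_ending_here = 19, max_so_far = 19
Position 7 (value -1): max_ending_here = 18, max_so_far = 19
Position 8 (value -2): max_ending_here = 16, max_so_far = 19
Position 9 (value -4): max_ending_here = 12, max_so_far = 19

Maximum subarray: [19]
Maximum sum: 19

The maximum subarray is [19] with sum 19. This subarray runs from index 6 to index 6.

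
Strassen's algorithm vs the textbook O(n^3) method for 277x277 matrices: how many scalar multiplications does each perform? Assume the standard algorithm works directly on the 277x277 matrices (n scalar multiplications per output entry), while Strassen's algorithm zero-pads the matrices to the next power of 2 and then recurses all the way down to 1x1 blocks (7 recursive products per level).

Matrix multiplication for 277x277 matrices:

Strassen's algorithm requires power-of-2 dimensions. Pad 277x277 to 512x512 (next power of 2).

Standard algorithm: 277^3 = 21253933 multiplications
Strassen's algorithm: 7^(log2(512)) = 7^9 = 40353607 multiplications
Difference: 21253933 - 40353607 = -19099674 (Strassen uses MORE here due to padding overhead — for small or just-over-power-of-2 n, padding can outweigh the per-level savings)

Standard: 21253933 multiplications (277^3). Strassen: 40353607 multiplications (7^9, after padding to 512x512). Strassen reduces 8 recursive multiplications to 7 at each level.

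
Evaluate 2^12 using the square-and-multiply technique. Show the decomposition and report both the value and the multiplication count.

Computing 2^12 by squaring (build up from 2^1; each line after the first costs one multiplication):

2^1 = 2
2^2 = (2^1)^2 = 2^2 = 4
2^3 = 2 * 2^2 = 2 * 4 = 8
2^6 = (2^3)^2 = 8^2 = 64
2^12 = (2^6)^2 = 64^2 = 4096

Result: 4096
Multiplications needed: 4 (4 lines after 2^1)

2^12 = 4096. Using exponentiation by squaring, this requires 4 multiplications. The key idea: if the exponent is even, square the half-power; if odd, multiply by the base once.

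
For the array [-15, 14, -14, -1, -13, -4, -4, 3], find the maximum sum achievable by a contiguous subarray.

Using Kadane's algorithm on [-15, 14, -14, -1, -13, -4, -4, 3]:

Scanning through the array:
Position 1 (value 14): max_ending_here = 14, max_so_far = 14
Position 2 (value -14): max_ending_here = 0, max_so_far = 14
Position 3 (value -1): max_ending_here = -1, max_so_far = 14
Position 4 (value -13): max_ending_here = -13, max_so_far = 14
Position 5 (value -4): max_ending_here = -4, max_so_far = 14
Position 6 (value -4): max_ending_here = -4, max_so_far = 14
Position 7 (value 3): max_ending_here = 3, max_so_far = 14

Maximum subarray: [14]
Maximum sum: 14

The maximum subarray is [14] with sum 14. This subarray runs from index 1 to index 1.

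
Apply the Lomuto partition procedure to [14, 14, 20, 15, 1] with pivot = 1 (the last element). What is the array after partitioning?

Lomuto partition with pivot = 1:

Initial array: [14, 14, 20, 15, 1]

arr[0]=14 > 1: no swap
arr[1]=14 > 1: no swap
arr[2]=20 > 1: no swap
arr[3]=15 > 1: no swap

Place pivot at position 0: [1, 14, 20, 15, 14]
Pivot position: 0

After partitioning with pivot 1, the array becomes [1, 14, 20, 15, 14]. The pivot is placed at index 0. All elements to the left of the pivot are <= 1, and all elements to the right are > 1.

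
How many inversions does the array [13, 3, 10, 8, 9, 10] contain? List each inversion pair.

Finding inversions in [13, 3, 10, 8, 9, 10]:

(0, 1): arr[0]=13 > arr[1]=3
(0, 2): arr[0]=13 > arr[2]=10
(0, 3): arr[0]=13 > arr[3]=8
(0, 4): arr[0]=13 > arr[4]=9
(0, 5): arr[0]=13 > arr[5]=10
(2, 3): arr[2]=10 > arr[3]=8
(2, 4): arr[2]=10 > arr[4]=9

Total inversions: 7

The array has 7 inversion(s): (0,1), (0,2), (0,3), (0,4), (0,5), (2,3), (2,4). Each pair (i,j) satisfies i < j and arr[i] > arr[j].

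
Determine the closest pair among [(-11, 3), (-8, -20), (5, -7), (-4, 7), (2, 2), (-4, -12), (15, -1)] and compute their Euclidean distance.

Computing all pairwise distances among 7 points:

d((-11, 3), (-8, -20)) = 23.1948
d((-11, 3), (5, -7)) = 18.868
d((-11, 3), (-4, 7)) = 8.0623
d((-11, 3), (2, 2)) = 13.0384
d((-11, 3), (-4, -12)) = 16.5529
d((-11, 3), (15, -1)) = 26.3059
d((-8, -20), (5, -7)) = 18.3848
d((-8, -20), (-4, 7)) = 27.2947
d((-8, -20), (2, 2)) = 24.1661
d((-8, -20), (-4, -12)) = 8.9443
d((-8, -20), (15, -1)) = 29.8329
d((5, -7), (-4, 7)) = 16.6433
d((5, -7), (2, 2)) = 9.4868
d((5, -7), (-4, -12)) = 10.2956
d((5, -7), (15, -1)) = 11.6619
d((-4, 7), (2, 2)) = 7.8102 <-- minimum
d((-4, 7), (-4, -12)) = 19.0
d((-4, 7), (15, -1)) = 20.6155
d((2, 2), (-4, -12)) = 15.2315
d((2, 2), (15, -1)) = 13.3417
d((-4, -12), (15, -1)) = 21.9545

Closest pair: (-4, 7) and (2, 2) with distance 7.8102

The closest pair is (-4, 7) and (2, 2) with Euclidean distance 7.8102. For 7 points, brute-force pairwise comparison is shown above. For large n, the divide-and-conquer algorithm (sort by x, recurse on halves, check the dividing strip) achieves O(n log n).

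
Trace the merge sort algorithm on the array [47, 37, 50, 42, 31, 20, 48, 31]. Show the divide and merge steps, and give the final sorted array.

Merge sort trace:

Split: [47, 37, 50, 42, 31, 20, 48, 31] -> [47, 37, 50, 42] and [31, 20, 48, 31]
  Split: [47, 37, 50, 42] -> [47, 37] and [50, 42]
    Split: [47, 37] -> [47] and [37]
    Merge: [47] + [37] -> [37, 47]
    Split: [50, 42] -> [50] and [42]
    Merge: [50] + [42] -> [42, 50]
  Merge: [37, 47] + [42, 50] -> [37, 42, 47, 50]
  Split: [31, 20, 48, 31] -> [31, 20] and [48, 31]
    Split: [31, 20] -> [31] and [20]
    Merge: [31] + [20] -> [20, 31]
    Split: [48, 31] -> [48] and [31]
    Merge: [48] + [31] -> [31, 48]
  Merge: [20, 31] + [31, 48] -> [20, 31, 31, 48]
Merge: [37, 42, 47, 50] + [20, 31, 31, 48] -> [20, 31, 31, 37, 42, 47, 48, 50]

Final sorted array: [20, 31, 31, 37, 42, 47, 48, 50]

The merge sort proceeds by recursively splitting the array and merging sorted halves.
After all merges, the sorted array is [20, 31, 31, 37, 42, 47, 48, 50].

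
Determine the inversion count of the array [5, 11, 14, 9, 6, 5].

Finding inversions in [5, 11, 14, 9, 6, 5]:

(1, 3): arr[1]=11 > arr[3]=9
(1, 4): arr[1]=11 > arr[4]=6
(1, 5): arr[1]=11 > arr[5]=5
(2, 3): arr[2]=14 > arr[3]=9
(2, 4): arr[2]=14 > arr[4]=6
(2, 5): arr[2]=14 > arr[5]=5
(3, 4): arr[3]=9 > arr[4]=6
(3, 5): arr[3]=9 > arr[5]=5
(4, 5): arr[4]=6 > arr[5]=5

Total inversions: 9

The array has 9 inversion(s): (1,3), (1,4), (1,5), (2,3), (2,4), (2,5), (3,4), (3,5), (4,5). Each pair (i,j) satisfies i < j and arr[i] > arr[j].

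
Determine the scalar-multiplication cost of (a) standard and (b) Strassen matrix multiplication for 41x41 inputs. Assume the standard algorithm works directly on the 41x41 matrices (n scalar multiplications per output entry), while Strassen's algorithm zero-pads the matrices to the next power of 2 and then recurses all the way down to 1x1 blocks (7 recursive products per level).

Matrix multiplication for 41x41 matrices:

Strassen's algorithm requires power-of-2 dimensions. Pad 41x41 to 64x64 (next power of 2).

Standard algorithm: 41^3 = 68921 multiplications
Strassen's algorithm: 7^(log2(64)) = 7^6 = 117649 multiplications
Difference: 68921 - 117649 = -48728 (Strassen uses MORE here due to padding overhead — for small or just-over-power-of-2 n, padding can outweigh the per-level savings)

Standard: 68921 multiplications (41^3). Strassen: 117649 multiplications (7^6, after padding to 64x64). Strassen reduces 8 recursive multiplications to 7 at each level.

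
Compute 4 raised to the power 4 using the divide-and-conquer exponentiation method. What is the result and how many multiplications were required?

Computing 4^4 by squaring (build up from 4^1; each line after the first costs one multiplication):

4^1 = 4
4^2 = (4^1)^2 = 4^2 = 16
4^4 = (4^2)^2 = 16^2 = 256

Result: 256
Multiplications needed: 2 (2 lines after 4^1)

4^4 = 256. Using exponentiation by squaring, this requires 2 multiplications. The key idea: if the exponent is even, square the half-power; if odd, multiply by the base once.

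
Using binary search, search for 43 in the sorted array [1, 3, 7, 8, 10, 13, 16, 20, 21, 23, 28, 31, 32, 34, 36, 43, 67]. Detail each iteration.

Binary search for 43 in [1, 3, 7, 8, 10, 13, 16, 20, 21, 23, 28, 31, 32, 34, 36, 43, 67]:

lo=0, hi=16, mid=8, arr[mid]=21 -> 21 < 43, search right half
lo=9, hi=16, mid=12, arr[mid]=32 -> 32 < 43, search right half
lo=13, hi=16, mid=14, arr[mid]=36 -> 36 < 43, search right half
lo=15, hi=16, mid=15, arr[mid]=43 -> Found target at index 15!

Binary search finds 43 at index 15 after 4 comparisons. The search repeatedly halves the search space by comparing with the middle element.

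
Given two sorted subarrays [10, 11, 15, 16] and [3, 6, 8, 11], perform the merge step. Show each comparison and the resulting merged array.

Merging process:

Compare 10 vs 3: take 3 from right. Merged: [3]
Compare 10 vs 6: take 6 from right. Merged: [3, 6]
Compare 10 vs 8: take 8 from right. Merged: [3, 6, 8]
Compare 10 vs 11: take 10 from left. Merged: [3, 6, 8, 10]
Compare 11 vs 11: take 11 from left. Merged: [3, 6, 8, 10, 11]
Compare 15 vs 11: take 11 from right. Merged: [3, 6, 8, 10, 11, 11]
Append remaining from left: [15, 16]. Merged: [3, 6, 8, 10, 11, 11, 15, 16]

Final merged array: [3, 6, 8, 10, 11, 11, 15, 16]
Total comparisons: 6

The merged array is [3, 6, 8, 10, 11, 11, 15, 16], requiring 6 comparisons. The merge step runs in O(n) time where n is the total number of elements.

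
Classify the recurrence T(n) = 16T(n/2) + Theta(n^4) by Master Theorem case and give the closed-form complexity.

Master Theorem for T(n) = 16T(n/2) + O(n^4):

a = 16, b = 2, c = 4
log_b(a) = log_2(16) = 4.0000

Case 2: c = 4 = log_2(16) = 4.0000
T(n) = O(n^4 log n) = O(n^4 log n)

For T(n) = 16T(n/2) + O(n^4): log_2(16) = 4.0000. This is Case 2 of the Master Theorem (c = log_b(a), equal work at all levels), giving O(n^4 log n).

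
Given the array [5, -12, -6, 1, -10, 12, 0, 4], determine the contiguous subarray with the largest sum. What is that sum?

Using Kadane's algorithm on [5, -12, -6, 1, -10, 12, 0, 4]:

Scanning through the array:
Position 1 (value -12): max_ending_here = -7, max_so_far = 5
Position 2 (value -6): max_ending_here = -6, max_so_far = 5
Position 3 (value 1): max_ending_here = 1, max_so_far = 5
Position 4 (value -10): max_ending_here = -9, max_so_far = 5
Position 5 (value 12): max_ending_here = 12, max_so_far = 12
Position 6 (value 0): max_ending_here = 12, max_so_far = 12
Position 7 (value 4): max_ending_here = 16, max_so_far = 16

Maximum subarray: [12, 0, 4]
Maximum sum: 16

The maximum subarray is [12, 0, 4] with sum 16. This subarray runs from index 5 to index 7.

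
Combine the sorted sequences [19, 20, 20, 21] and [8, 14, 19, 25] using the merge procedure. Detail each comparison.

Merging process:

Compare 19 vs 8: take 8 from right. Merged: [8]
Compare 19 vs 14: take 14 from right. Merged: [8, 14]
Compare 19 vs 19: take 19 from left. Merged: [8, 14, 19]
Compare 20 vs 19: take 19 from right. Merged: [8, 14, 19, 19]
Compare 20 vs 25: take 20 from left. Merged: [8, 14, 19, 19, 20]
Compare 20 vs 25: take 20 from left. Merged: [8, 14, 19, 19, 20, 20]
Compare 21 vs 25: take 21 from left. Merged: [8, 14, 19, 19, 20, 20, 21]
Append remaining from right: [25]. Merged: [8, 14, 19, 19, 20, 20, 21, 25]

Final merged array: [8, 14, 19, 19, 20, 20, 21, 25]
Total comparisons: 7

The merged array is [8, 14, 19, 19, 20, 20, 21, 25], requiring 7 comparisons. The merge step runs in O(n) time where n is the total number of elements.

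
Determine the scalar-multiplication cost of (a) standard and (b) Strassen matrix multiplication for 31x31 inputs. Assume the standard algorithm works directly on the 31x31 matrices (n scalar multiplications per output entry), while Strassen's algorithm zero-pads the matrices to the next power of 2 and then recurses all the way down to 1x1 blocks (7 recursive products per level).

Matrix multiplication for 31x31 matrices:

Strassen's algorithm requires power-of-2 dimensions. Pad 31x31 to 32x32 (next power of 2).

Standard algorithm: 31^3 = 29791 multiplications
Strassen's algorithm: 7^(log2(32)) = 7^5 = 16807 multiplications
Savings: 29791 - 16807 = 12984 multiplications

Standard: 29791 multiplications (31^3). Strassen: 16807 multiplications (7^5, after padding to 32x32). Strassen reduces 8 recursive multiplications to 7 at each level.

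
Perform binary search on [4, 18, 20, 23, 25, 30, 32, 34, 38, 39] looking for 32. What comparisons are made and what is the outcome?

Binary search for 32 in [4, 18, 20, 23, 25, 30, 32, 34, 38, 39]:

lo=0, hi=9, mid=4, arr[mid]=25 -> 25 < 32, search right half
lo=5, hi=9, mid=7, arr[mid]=34 -> 34 > 32, search left half
lo=5, hi=6, mid=5, arr[mid]=30 -> 30 < 32, search right half
lo=6, hi=6, mid=6, arr[mid]=32 -> Found target at index 6!

Binary search finds 32 at index 6 after 4 comparisons. The search repeatedly halves the search space by comparing with the middle element.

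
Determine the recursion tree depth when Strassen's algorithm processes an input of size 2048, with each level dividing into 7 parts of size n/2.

For divide and conquer with division factor 2:

Problem sizes at each level:
Level 0: 2048
Level 1: 1024
Level 2: 512
Level 3: 256
Level 4: 128
Level 5: 64
Level 6: 32
Level 7: 16
Level 8: 8
Level 9: 4
Level 10: 2
Level 11: 1

The root is level 0 and the size-1 base case is level 11 (the tree spans levels 0 through 11, i.e. 12 levels counting the root), so the depth is the number of divisions: log_2(2048) = 11

The recursion tree depth is log_2(2048) = 11. At each level, the problem size is divided by 2, so it takes 11 divisions to reduce to a base case of size 1. The algorithm makes 7 recursive calls at each level.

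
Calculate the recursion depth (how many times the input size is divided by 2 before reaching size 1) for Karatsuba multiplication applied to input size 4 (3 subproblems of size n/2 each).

For divide and conquer with division factor 2:

Problem sizes at each level:
Level 0: 4
Level 1: 2
Level 2: 1

The root is level 0 and the size-1 base case is level 2 (the tree spans levels 0 through 2, i.e. 3 levels counting the root), so the depth is the number of divisions: log_2(4) = 2

The recursion tree depth is log_2(4) = 2. At each level, the problem size is divided by 2, so it takes 2 divisions to reduce to a base case of size 1. The algorithm makes 3 recursive calls at each level.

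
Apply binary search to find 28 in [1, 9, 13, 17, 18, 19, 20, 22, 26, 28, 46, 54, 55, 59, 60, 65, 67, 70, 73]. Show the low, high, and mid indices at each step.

Binary search for 28 in [1, 9, 13, 17, 18, 19, 20, 22, 26, 28, 46, 54, 55, 59, 60, 65, 67, 70, 73]:

lo=0, hi=18, mid=9, arr[mid]=28 -> Found target at index 9!

Binary search finds 28 at index 9 after 1 comparisons. The search repeatedly halves the search space by comparing with the middle element.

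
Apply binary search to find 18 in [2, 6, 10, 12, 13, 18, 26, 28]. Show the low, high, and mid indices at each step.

Binary search for 18 in [2, 6, 10, 12, 13, 18, 26, 28]:

lo=0, hi=7, mid=3, arr[mid]=12 -> 12 < 18, search right half
lo=4, hi=7, mid=5, arr[mid]=18 -> Found target at index 5!

Binary search finds 18 at index 5 after 2 comparisons. The search repeatedly halves the search space by comparing with the middle element.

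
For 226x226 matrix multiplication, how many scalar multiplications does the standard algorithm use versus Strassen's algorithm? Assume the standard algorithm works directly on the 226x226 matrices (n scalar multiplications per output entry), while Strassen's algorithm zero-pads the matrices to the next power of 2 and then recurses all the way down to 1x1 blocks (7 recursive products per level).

Matrix multiplication for 226x226 matrices:

Strassen's algorithm requires power-of-2 dimensions. Pad 226x226 to 256x256 (next power of 2).

Standard algorithm: 226^3 = 11543176 multiplications
Strassen's algorithm: 7^(log2(256)) = 7^8 = 5764801 multiplications
Savings: 11543176 - 5764801 = 5778375 multiplications

Standard: 11543176 multiplications (226^3). Strassen: 5764801 multiplications (7^8, after padding to 256x256). Strassen reduces 8 recursive multiplications to 7 at each level.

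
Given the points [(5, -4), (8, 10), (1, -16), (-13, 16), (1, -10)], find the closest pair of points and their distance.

Computing all pairwise distances among 5 points:

d((5, -4), (8, 10)) = 14.3178
d((5, -4), (1, -16)) = 12.6491
d((5, -4), (-13, 16)) = 26.9072
d((5, -4), (1, -10)) = 7.2111
d((8, 10), (1, -16)) = 26.9258
d((8, 10), (-13, 16)) = 21.8403
d((8, 10), (1, -10)) = 21.1896
d((1, -16), (-13, 16)) = 34.9285
d((1, -16), (1, -10)) = 6.0 <-- minimum
d((-13, 16), (1, -10)) = 29.5296

Closest pair: (1, -16) and (1, -10) with distance 6.0

The closest pair is (1, -16) and (1, -10) with Euclidean distance 6.0. For 5 points, brute-force pairwise comparison is shown above. For large n, the divide-and-conquer algorithm (sort by x, recurse on halves, check the dividing strip) achieves O(n log n).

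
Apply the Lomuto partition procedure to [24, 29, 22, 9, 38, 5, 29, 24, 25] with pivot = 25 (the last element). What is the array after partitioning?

Lomuto partition with pivot = 25:

Initial array: [24, 29, 22, 9, 38, 5, 29, 24, 25]

arr[0]=24 <= 25: swap with position 0, array becomes [24, 29, 22, 9, 38, 5, 29, 24, 25]
arr[1]=29 > 25: no swap
arr[2]=22 <= 25: swap with position 1, array becomes [24, 22, 29, 9, 38, 5, 29, 24, 25]
arr[3]=9 <= 25: swap with position 2, array becomes [24, 22, 9, 29, 38, 5, 29, 24, 25]
arr[4]=38 > 25: no swap
arr[5]=5 <= 25: swap with position 3, array becomes [24, 22, 9, 5, 38, 29, 29, 24, 25]
arr[6]=29 > 25: no swap
arr[7]=24 <= 25: swap with position 4, array becomes [24, 22, 9, 5, 24, 29, 29, 38, 25]

Place pivot at position 5: [24, 22, 9, 5, 24, 25, 29, 38, 29]
Pivot position: 5

After partitioning with pivot 25, the array becomes [24, 22, 9, 5, 24, 25, 29, 38, 29]. The pivot is placed at index 5. All elements to the left of the pivot are <= 25, and all elements to the right are > 25.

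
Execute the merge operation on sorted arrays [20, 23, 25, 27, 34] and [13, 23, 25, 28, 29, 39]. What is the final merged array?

Merging process:

Compare 20 vs 13: take 13 from right. Merged: [13]
Compare 20 vs 23: take 20 from left. Merged: [13, 20]
Compare 23 vs 23: take 23 from left. Merged: [13, 20, 23]
Compare 25 vs 23: take 23 from right. Merged: [13, 20, 23, 23]
Compare 25 vs 25: take 25 from left. Merged: [13, 20, 23, 23, 25]
Compare 27 vs 25: take 25 from right. Merged: [13, 20, 23, 23, 25, 25]
Compare 27 vs 28: take 27 from left. Merged: [13, 20, 23, 23, 25, 25, 27]
Compare 34 vs 28: take 28 from right. Merged: [13, 20, 23, 23, 25, 25, 27, 28]
Compare 34 vs 29: take 29 from right. Merged: [13, 20, 23, 23, 25, 25, 27, 28, 29]
Compare 34 vs 39: take 34 from left. Merged: [13, 20, 23, 23, 25, 25, 27, 28, 29, 34]
Append remaining from right: [39]. Merged: [13, 20, 23, 23, 25, 25, 27, 28, 29, 34, 39]

Final merged array: [13, 20, 23, 23, 25, 25, 27, 28, 29, 34, 39]
Total comparisons: 10

The merged array is [13, 20, 23, 23, 25, 25, 27, 28, 29, 34, 39], requiring 10 comparisons. The merge step runs in O(n) time where n is the total number of elements.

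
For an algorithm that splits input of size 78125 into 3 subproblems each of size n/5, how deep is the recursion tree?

For divide and conquer with division factor 5:

Problem sizes at each level:
Level 0: 78125
Level 1: 15625
Level 2: 3125
Level 3: 625
Level 4: 125
Level 5: 25
Level 6: 5
Level 7: 1

The root is level 0 and the size-1 base case is level 7 (the tree spans levels 0 through 7, i.e. 8 levels counting the root), so the depth is the number of divisions: log_5(78125) = 7

The recursion tree depth is log_5(78125) = 7. At each level, the problem size is divided by 5, so it takes 7 divisions to reduce to a base case of size 1. The algorithm makes 3 recursive calls at each level.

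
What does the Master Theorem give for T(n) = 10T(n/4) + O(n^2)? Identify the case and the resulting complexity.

Master Theorem for T(n) = 10T(n/4) + O(n^2):

a = 10, b = 4, c = 2
log_b(a) = log_4(10) = 1.6610

Case 3: c = 2 > log_4(10) = 1.6610
T(n) = O(n^2) = O(n^2)

For T(n) = 10T(n/4) + O(n^2): log_4(10) = 1.6610. This is Case 3 of the Master Theorem (c > log_b(a), work dominated by root), giving O(n^2).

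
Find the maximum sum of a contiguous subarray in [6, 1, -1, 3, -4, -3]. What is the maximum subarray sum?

Using Kadane's algorithm on [6, 1, -1, 3, -4, -3]:

Scanning through the array:
Position 1 (value 1): max_ending_here = 7, max_so_far = 7
Position 2 (value -1): max_ending_here = 6, max_so_far = 7
Position 3 (value 3): max_ending_here = 9, max_so_far = 9
Position 4 (value -4): max_ending_here = 5, max_so_far = 9
Position 5 (value -3): max_ending_here = 2, max_so_far = 9

Maximum subarray: [6, 1, -1, 3]
Maximum sum: 9

The maximum subarray is [6, 1, -1, 3] with sum 9. This subarray runs from index 0 to index 3.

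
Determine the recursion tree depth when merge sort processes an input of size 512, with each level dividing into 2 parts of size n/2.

For divide and conquer with division factor 2:

Problem sizes at each level:
Level 0: 512
Level 1: 256
Level 2: 128
Level 3: 64
Level 4: 32
Level 5: 16
Level 6: 8
Level 7: 4
Level 8: 2
Level 9: 1

The root is level 0 and the size-1 base case is level 9 (the tree spans levels 0 through 9, i.e. 10 levels counting the root), so the depth is the number of divisions: log_2(512) = 9

The recursion tree depth is log_2(512) = 9. At each level, the problem size is divided by 2, so it takes 9 divisions to reduce to a base case of size 1. The algorithm makes 2 recursive calls at each level.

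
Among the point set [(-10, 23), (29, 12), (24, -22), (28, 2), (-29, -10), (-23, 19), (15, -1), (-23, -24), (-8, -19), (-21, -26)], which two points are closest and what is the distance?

Computing all pairwise distances among 10 points:

d((-10, 23), (29, 12)) = 40.5216
d((-10, 23), (24, -22)) = 56.4004
d((-10, 23), (28, 2)) = 43.4166
d((-10, 23), (-29, -10)) = 38.0789
d((-10, 23), (-23, 19)) = 13.6015
d((-10, 23), (15, -1)) = 34.6554
d((-10, 23), (-23, -24)) = 48.7647
d((-10, 23), (-8, -19)) = 42.0476
d((-10, 23), (-21, -26)) = 50.2195
d((29, 12), (24, -22)) = 34.3657
d((29, 12), (28, 2)) = 10.0499
d((29, 12), (-29, -10)) = 62.0322
d((29, 12), (-23, 19)) = 52.469
d((29, 12), (15, -1)) = 19.105
d((29, 12), (-23, -24)) = 63.2456
d((29, 12), (-8, -19)) = 48.2701
d((29, 12), (-21, -26)) = 62.8013
d((24, -22), (28, 2)) = 24.3311
d((24, -22), (-29, -10)) = 54.3415
d((24, -22), (-23, 19)) = 62.3699
d((24, -22), (15, -1)) = 22.8473
d((24, -22), (-23, -24)) = 47.0425
d((24, -22), (-8, -19)) = 32.1403
d((24, -22), (-21, -26)) = 45.1774
d((28, 2), (-29, -10)) = 58.2495
d((28, 2), (-23, 19)) = 53.7587
d((28, 2), (15, -1)) = 13.3417
d((28, 2), (-23, -24)) = 57.2451
d((28, 2), (-8, -19)) = 41.6773
d((28, 2), (-21, -26)) = 56.4358
d((-29, -10), (-23, 19)) = 29.6142
d((-29, -10), (15, -1)) = 44.911
d((-29, -10), (-23, -24)) = 15.2315
d((-29, -10), (-8, -19)) = 22.8473
d((-29, -10), (-21, -26)) = 17.8885
d((-23, 19), (15, -1)) = 42.9418
d((-23, 19), (-23, -24)) = 43.0
d((-23, 19), (-8, -19)) = 40.8534
d((-23, 19), (-21, -26)) = 45.0444
d((15, -1), (-23, -24)) = 44.4185
d((15, -1), (-8, -19)) = 29.2062
d((15, -1), (-21, -26)) = 43.8292
d((-23, -24), (-8, -19)) = 15.8114
d((-23, -24), (-21, -26)) = 2.8284 <-- minimum
d((-8, -19), (-21, -26)) = 14.7648

Closest pair: (-23, -24) and (-21, -26) with distance 2.8284

The closest pair is (-23, -24) and (-21, -26) with Euclidean distance 2.8284. For 10 points, brute-force pairwise comparison is shown above. For large n, the divide-and-conquer algorithm (sort by x, recurse on halves, check the dividing strip) achieves O(n log n).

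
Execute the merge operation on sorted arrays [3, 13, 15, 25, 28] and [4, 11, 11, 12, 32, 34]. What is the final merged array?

Merging process:

Compare 3 vs 4: take 3 from left. Merged: [3]
Compare 13 vs 4: take 4 from right. Merged: [3, 4]
Compare 13 vs 11: take 11 from right. Merged: [3, 4, 11]
Compare 13 vs 11: take 11 from right. Merged: [3, 4, 11, 11]
Compare 13 vs 12: take 12 from right. Merged: [3, 4, 11, 11, 12]
Compare 13 vs 32: take 13 from left. Merged: [3, 4, 11, 11, 12, 13]
Compare 15 vs 32: take 15 from left. Merged: [3, 4, 11, 11, 12, 13, 15]
Compare 25 vs 32: take 25 from left. Merged: [3, 4, 11, 11, 12, 13, 15, 25]
Compare 28 vs 32: take 28 from left. Merged: [3, 4, 11, 11, 12, 13, 15, 25, 28]
Append remaining from right: [32, 34]. Merged: [3, 4, 11, 11, 12, 13, 15, 25, 28, 32, 34]

Final merged array: [3, 4, 11, 11, 12, 13, 15, 25, 28, 32, 34]
Total comparisons: 9

The merged array is [3, 4, 11, 11, 12, 13, 15, 25, 28, 32, 34], requiring 9 comparisons. The merge step runs in O(n) time where n is the total number of elements.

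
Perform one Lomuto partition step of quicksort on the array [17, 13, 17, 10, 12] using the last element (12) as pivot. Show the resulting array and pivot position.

Lomuto partition with pivot = 12:

Initial array: [17, 13, 17, 10, 12]

arr[0]=17 > 12: no swap
arr[1]=13 > 12: no swap
arr[2]=17 > 12: no swap
arr[3]=10 <= 12: swap with position 0, array becomes [10, 13, 17, 17, 12]

Place pivot at position 1: [10, 12, 17, 17, 13]
Pivot position: 1

After partitioning with pivot 12, the array becomes [10, 12, 17, 17, 13]. The pivot is placed at index 1. All elements to the left of the pivot are <= 12, and all elements to the right are > 12.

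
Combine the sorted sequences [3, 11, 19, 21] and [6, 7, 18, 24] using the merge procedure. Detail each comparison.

Merging process:

Compare 3 vs 6: take 3 from left. Merged: [3]
Compare 11 vs 6: take 6 from right. Merged: [3, 6]
Compare 11 vs 7: take 7 from right. Merged: [3, 6, 7]
Compare 11 vs 18: take 11 from left. Merged: [3, 6, 7, 11]
Compare 19 vs 18: take 18 from right. Merged: [3, 6, 7, 11, 18]
Compare 19 vs 24: take 19 from left. Merged: [3, 6, 7, 11, 18, 19]
Compare 21 vs 24: take 21 from left. Merged: [3, 6, 7, 11, 18, 19, 21]
Append remaining from right: [24]. Merged: [3, 6, 7, 11, 18, 19, 21, 24]

Final merged array: [3, 6, 7, 11, 18, 19, 21, 24]
Total comparisons: 7

The merged array is [3, 6, 7, 11, 18, 19, 21, 24], requiring 7 comparisons. The merge step runs in O(n) time where n is the total number of elements.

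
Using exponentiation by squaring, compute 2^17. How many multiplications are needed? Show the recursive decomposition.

Computing 2^17 by squaring (build up from 2^1; each line after the first costs one multiplication):

2^1 = 2
2^2 = (2^1)^2 = 2^2 = 4
2^4 = (2^2)^2 = 4^2 = 16
2^8 = (2^4)^2 = 16^2 = 256
2^16 = (2^8)^2 = 256^2 = 65536
2^17 = 2 * 2^16 = 2 * 65536 = 131072

Result: 131072
Multiplications needed: 5 (5 lines after 2^1)

2^17 = 131072. Using exponentiation by squaring, this requires 5 multiplications. The key idea: if the exponent is even, square the half-power; if odd, multiply by the base once.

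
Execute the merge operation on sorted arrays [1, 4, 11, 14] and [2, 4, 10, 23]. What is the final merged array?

Merging process:

Compare 1 vs 2: take 1 from left. Merged: [1]
Compare 4 vs 2: take 2 from right. Merged: [1, 2]
Compare 4 vs 4: take 4 from left. Merged: [1, 2, 4]
Compare 11 vs 4: take 4 from right. Merged: [1, 2, 4, 4]
Compare 11 vs 10: take 10 from right. Merged: [1, 2, 4, 4, 10]
Compare 11 vs 23: take 11 from left. Merged: [1, 2, 4, 4, 10, 11]
Compare 14 vs 23: take 14 from left. Merged: [1, 2, 4, 4, 10, 11, 14]
Append remaining from right: [23]. Merged: [1, 2, 4, 4, 10, 11, 14, 23]

Final merged array: [1, 2, 4, 4, 10, 11, 14, 23]
Total comparisons: 7

The merged array is [1, 2, 4, 4, 10, 11, 14, 23], requiring 7 comparisons. The merge step runs in O(n) time where n is the total number of elements.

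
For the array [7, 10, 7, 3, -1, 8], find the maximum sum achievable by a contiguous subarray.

Using Kadane's algorithm on [7, 10, 7, 3, -1, 8]:

Scanning through the array:
Position 1 (value 10): max_ending_here = 17, max_so_far = 17
Position 2 (value 7): max_ending_here = 24, max_so_far = 24
Position 3 (value 3): max_ending_here = 27, max_so_far = 27
Position 4 (value -1): max_ending_here = 26, max_so_far = 27
Position 5 (value 8): max_ending_here = 34, max_so_far = 34

Maximum subarray: [7, 10, 7, 3, -1, 8]
Maximum sum: 34

The maximum subarray is [7, 10, 7, 3, -1, 8] with sum 34. This subarray runs from index 0 to index 5.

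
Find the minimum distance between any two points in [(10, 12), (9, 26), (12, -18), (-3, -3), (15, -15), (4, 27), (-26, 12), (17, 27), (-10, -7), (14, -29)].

Computing all pairwise distances among 10 points:

d((10, 12), (9, 26)) = 14.0357
d((10, 12), (12, -18)) = 30.0666
d((10, 12), (-3, -3)) = 19.8494
d((10, 12), (15, -15)) = 27.4591
d((10, 12), (4, 27)) = 16.1555
d((10, 12), (-26, 12)) = 36.0
d((10, 12), (17, 27)) = 16.5529
d((10, 12), (-10, -7)) = 27.5862
d((10, 12), (14, -29)) = 41.1947
d((9, 26), (12, -18)) = 44.1022
d((9, 26), (-3, -3)) = 31.3847
d((9, 26), (15, -15)) = 41.4367
d((9, 26), (4, 27)) = 5.099
d((9, 26), (-26, 12)) = 37.6962
d((9, 26), (17, 27)) = 8.0623
d((9, 26), (-10, -7)) = 38.0789
d((9, 26), (14, -29)) = 55.2268
d((12, -18), (-3, -3)) = 21.2132
d((12, -18), (15, -15)) = 4.2426 <-- minimum
d((12, -18), (4, 27)) = 45.7056
d((12, -18), (-26, 12)) = 48.4149
d((12, -18), (17, 27)) = 45.2769
d((12, -18), (-10, -7)) = 24.5967
d((12, -18), (14, -29)) = 11.1803
d((-3, -3), (15, -15)) = 21.6333
d((-3, -3), (4, 27)) = 30.8058
d((-3, -3), (-26, 12)) = 27.4591
d((-3, -3), (17, 27)) = 36.0555
d((-3, -3), (-10, -7)) = 8.0623
d((-3, -3), (14, -29)) = 31.0644
d((15, -15), (4, 27)) = 43.4166
d((15, -15), (-26, 12)) = 49.0918
d((15, -15), (17, 27)) = 42.0476
d((15, -15), (-10, -7)) = 26.2488
d((15, -15), (14, -29)) = 14.0357
d((4, 27), (-26, 12)) = 33.541
d((4, 27), (17, 27)) = 13.0
d((4, 27), (-10, -7)) = 36.7696
d((4, 27), (14, -29)) = 56.8859
d((-26, 12), (17, 27)) = 45.5412
d((-26, 12), (-10, -7)) = 24.8395
d((-26, 12), (14, -29)) = 57.28
d((17, 27), (-10, -7)) = 43.4166
d((17, 27), (14, -29)) = 56.0803
d((-10, -7), (14, -29)) = 32.5576

Closest pair: (12, -18) and (15, -15) with distance 4.2426

The closest pair is (12, -18) and (15, -15) with Euclidean distance 4.2426. For 10 points, brute-force pairwise comparison is shown above. For large n, the divide-and-conquer algorithm (sort by x, recurse on halves, check the dividing strip) achieves O(n log n).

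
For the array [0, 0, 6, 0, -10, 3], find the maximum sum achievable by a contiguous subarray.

Using Kadane's algorithm on [0, 0, 6, 0, -10, 3]:

Scanning through the array:
Position 1 (value 0): max_ending_here = 0, max_so_far = 0
Position 2 (value 6): max_ending_here = 6, max_so_far = 6
Position 3 (value 0): max_ending_here = 6, max_so_far = 6
Position 4 (value -10): max_ending_here = -4, max_so_far = 6
Position 5 (value 3): max_ending_here = 3, max_so_far = 6

Maximum subarray: [0, 0, 6]
Maximum sum: 6

The maximum subarray is [0, 0, 6] with sum 6. This subarray runs from index 0 to index 2.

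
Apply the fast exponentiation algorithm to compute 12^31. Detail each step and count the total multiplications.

Computing 12^31 by squaring (build up from 12^1; each line after the first costs one multiplication):

12^1 = 12
12^2 = (12^1)^2 = 12^2 = 144
12^3 = 12 * 12^2 = 12 * 144 = 1728
12^6 = (12^3)^2 = 1728^2 = 2985984
12^7 = 12 * 12^6 = 12 * 2985984 = 35831808
12^14 = (12^7)^2 = 35831808^2 = 1283918464548864
12^15 = 12 * 12^14 = 12 * 1283918464548864 = 15407021574586368
12^30 = (12^15)^2 = 15407021574586368^2 = 237376313799769806328950291431424
12^31 = 12 * 12^30 = 12 * 237376313799769806328950291431424 = 2848515765597237675947403497177088

Result: 2848515765597237675947403497177088
Multiplications needed: 8 (8 lines after 12^1)

12^31 = 2848515765597237675947403497177088. Using exponentiation by squaring, this requires 8 multiplications. The key idea: if the exponent is even, square the half-power; if odd, multiply by the base once.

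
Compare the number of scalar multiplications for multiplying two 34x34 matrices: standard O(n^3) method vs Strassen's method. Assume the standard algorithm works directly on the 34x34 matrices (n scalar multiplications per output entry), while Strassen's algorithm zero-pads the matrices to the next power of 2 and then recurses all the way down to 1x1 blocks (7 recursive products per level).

Matrix multiplication for 34x34 matrices:

Strassen's algorithm requires power-of-2 dimensions. Pad 34x34 to 64x64 (next power of 2).

Standard algorithm: 34^3 = 39304 multiplications
Strassen's algorithm: 7^(log2(64)) = 7^6 = 117649 multiplications
Difference: 39304 - 117649 = -78345 (Strassen uses MORE here due to padding overhead — for small or just-over-power-of-2 n, padding can outweigh the per-level savings)

Standard: 39304 multiplications (34^3). Strassen: 117649 multiplications (7^6, after padding to 64x64). Strassen reduces 8 recursive multiplications to 7 at each level.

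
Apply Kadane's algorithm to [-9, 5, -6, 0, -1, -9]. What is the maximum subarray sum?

Using Kadane's algorithm on [-9, 5, -6, 0, -1, -9]:

Scanning through the array:
Position 1 (value 5): max_ending_here = 5, max_so_far = 5
Position 2 (value -6): max_ending_here = -1, max_so_far = 5
Position 3 (value 0): max_ending_here = 0, max_so_far = 5
Position 4 (value -1): max_ending_here = -1, max_so_far = 5
Position 5 (value -9): max_ending_here = -9, max_so_far = 5

Maximum subarray: [5]
Maximum sum: 5

The maximum subarray is [5] with sum 5. This subarray runs from index 1 to index 1.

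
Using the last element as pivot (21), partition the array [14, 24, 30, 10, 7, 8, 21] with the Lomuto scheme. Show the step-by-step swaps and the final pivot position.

Lomuto partition with pivot = 21:

Initial array: [14, 24, 30, 10, 7, 8, 21]

arr[0]=14 <= 21: swap with position 0, array becomes [14, 24, 30, 10, 7, 8, 21]
arr[1]=24 > 21: no swap
arr[2]=30 > 21: no swap
arr[3]=10 <= 21: swap with position 1, array becomes [14, 10, 30, 24, 7, 8, 21]
arr[4]=7 <= 21: swap with position 2, array becomes [14, 10, 7, 24, 30, 8, 21]
arr[5]=8 <= 21: swap with position 3, array becomes [14, 10, 7, 8, 30, 24, 21]

Place pivot at position 4: [14, 10, 7, 8, 21, 24, 30]
Pivot position: 4

After partitioning with pivot 21, the array becomes [14, 10, 7, 8, 21, 24, 30]. The pivot is placed at index 4. All elements to the left of the pivot are <= 21, and all elements to the right are > 21.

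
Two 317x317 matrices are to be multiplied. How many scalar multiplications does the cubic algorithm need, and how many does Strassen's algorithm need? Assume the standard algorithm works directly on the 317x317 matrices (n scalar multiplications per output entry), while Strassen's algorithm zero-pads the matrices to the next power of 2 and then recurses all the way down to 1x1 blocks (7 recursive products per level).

Matrix multiplication for 317x317 matrices:

Strassen's algorithm requires power-of-2 dimensions. Pad 317x317 to 512x512 (next power of 2).

Standard algorithm: 317^3 = 31855013 multiplications
Strassen's algorithm: 7^(log2(512)) = 7^9 = 40353607 multiplications
Difference: 31855013 - 40353607 = -8498594 (Strassen uses MORE here due to padding overhead — for small or just-over-power-of-2 n, padding can outweigh the per-level savings)

Standard: 31855013 multiplications (317^3). Strassen: 40353607 multiplications (7^9, after padding to 512x512). Strassen reduces 8 recursive multiplications to 7 at each level.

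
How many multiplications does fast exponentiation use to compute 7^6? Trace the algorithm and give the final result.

Computing 7^6 by squaring (build up from 7^1; each line after the first costs one multiplication):

7^1 = 7
7^2 = (7^1)^2 = 7^2 = 49
7^3 = 7 * 7^2 = 7 * 49 = 343
7^6 = (7^3)^2 = 343^2 = 117649

Result: 117649
Multiplications needed: 3 (3 lines after 7^1)

7^6 = 117649. Using exponentiation by squaring, this requires 3 multiplications. The key idea: if the exponent is even, square the half-power; if odd, multiply by the base once.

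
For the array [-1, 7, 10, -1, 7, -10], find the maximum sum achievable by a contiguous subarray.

Using Kadane's algorithm on [-1, 7, 10, -1, 7, -10]:

Scanning through the array:
Position 1 (value 7): max_ending_here = 7, max_so_far = 7
Position 2 (value 10): max_ending_here = 17, max_so_far = 17
Position 3 (value -1): max_ending_here = 16, max_so_far = 17
Position 4 (value 7): max_ending_here = 23, max_so_far = 23
Position 5 (value -10): max_ending_here = 13, max_so_far = 23

Maximum subarray: [7, 10, -1, 7]
Maximum sum: 23

The maximum subarray is [7, 10, -1, 7] with sum 23. This subarray runs from index 1 to index 4.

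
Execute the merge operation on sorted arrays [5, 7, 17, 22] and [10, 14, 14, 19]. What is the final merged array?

Merging process:

Compare 5 vs 10: take 5 from left. Merged: [5]
Compare 7 vs 10: take 7 from left. Merged: [5, 7]
Compare 17 vs 10: take 10 from right. Merged: [5, 7, 10]
Compare 17 vs 14: take 14 from right. Merged: [5, 7, 10, 14]
Compare 17 vs 14: take 14 from right. Merged: [5, 7, 10, 14, 14]
Compare 17 vs 19: take 17 from left. Merged: [5, 7, 10, 14, 14, 17]
Compare 22 vs 19: take 19 from right. Merged: [5, 7, 10, 14, 14, 17, 19]
Append remaining from left: [22]. Merged: [5, 7, 10, 14, 14, 17, 19, 22]

Final merged array: [5, 7, 10, 14, 14, 17, 19, 22]
Total comparisons: 7

The merged array is [5, 7, 10, 14, 14, 17, 19, 22], requiring 7 comparisons. The merge step runs in O(n) time where n is the total number of elements.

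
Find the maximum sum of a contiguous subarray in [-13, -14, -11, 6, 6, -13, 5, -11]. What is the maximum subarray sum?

Using Kadane's algorithm on [-13, -14, -11, 6, 6, -13, 5, -11]:

Scanning through the array:
Position 1 (value -14): max_ending_here = -14, max_so_far = -13
Position 2 (value -11): max_ending_here = -11, max_so_far = -11
Position 3 (value 6): max_ending_here = 6, max_so_far = 6
Position 4 (value 6): max_ending_here = 12, max_so_far = 12
Position 5 (value -13): max_ending_here = -1, max_so_far = 12
Position 6 (value 5): max_ending_here = 5, max_so_far = 12
Position 7 (value -11): max_ending_here = -6, max_so_far = 12

Maximum subarray: [6, 6]
Maximum sum: 12

The maximum subarray is [6, 6] with sum 12. This subarray runs from index 3 to index 4.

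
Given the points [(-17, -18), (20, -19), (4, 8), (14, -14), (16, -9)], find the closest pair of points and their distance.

Computing all pairwise distances among 5 points:

d((-17, -18), (20, -19)) = 37.0135
d((-17, -18), (4, 8)) = 33.4215
d((-17, -18), (14, -14)) = 31.257
d((-17, -18), (16, -9)) = 34.2053
d((20, -19), (4, 8)) = 31.3847
d((20, -19), (14, -14)) = 7.8102
d((20, -19), (16, -9)) = 10.7703
d((4, 8), (14, -14)) = 24.1661
d((4, 8), (16, -9)) = 20.8087
d((14, -14), (16, -9)) = 5.3852 <-- minimum

Closest pair: (14, -14) and (16, -9) with distance 5.3852

The closest pair is (14, -14) and (16, -9) with Euclidean distance 5.3852. For 5 points, brute-force pairwise comparison is shown above. For large n, the divide-and-conquer algorithm (sort by x, recurse on halves, check the dividing strip) achieves O(n log n).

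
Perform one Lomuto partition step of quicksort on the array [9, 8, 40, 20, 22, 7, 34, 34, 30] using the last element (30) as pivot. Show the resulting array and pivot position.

Lomuto partition with pivot = 30:

Initial array: [9, 8, 40, 20, 22, 7, 34, 34, 30]

arr[0]=9 <= 30: swap with position 0, array becomes [9, 8, 40, 20, 22, 7, 34, 34, 30]
arr[1]=8 <= 30: swap with position 1, array becomes [9, 8, 40, 20, 22, 7, 34, 34, 30]
arr[2]=40 > 30: no swap
arr[3]=20 <= 30: swap with position 2, array becomes [9, 8, 20, 40, 22, 7, 34, 34, 30]
arr[4]=22 <= 30: swap with position 3, array becomes [9, 8, 20, 22, 40, 7, 34, 34, 30]
arr[5]=7 <= 30: swap with position 4, array becomes [9, 8, 20, 22, 7, 40, 34, 34, 30]
arr[6]=34 > 30: no swap
arr[7]=34 > 30: no swap

Place pivot at position 5: [9, 8, 20, 22, 7, 30, 34, 34, 40]
Pivot position: 5

After partitioning with pivot 30, the array becomes [9, 8, 20, 22, 7, 30, 34, 34, 40]. The pivot is placed at index 5. All elements to the left of the pivot are <= 30, and all elements to the right are > 30.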